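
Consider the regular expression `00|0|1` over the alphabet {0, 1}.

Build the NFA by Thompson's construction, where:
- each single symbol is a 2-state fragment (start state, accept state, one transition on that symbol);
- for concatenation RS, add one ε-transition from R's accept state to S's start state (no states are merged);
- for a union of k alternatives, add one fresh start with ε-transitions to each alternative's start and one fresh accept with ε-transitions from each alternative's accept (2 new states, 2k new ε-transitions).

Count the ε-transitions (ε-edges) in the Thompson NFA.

Per subexpression:
Each of the 4 symbol leaves contributes 0 ε-transitions.
  00 → 1 ε-transition
  00|0|1 → 7 ε-transitions

7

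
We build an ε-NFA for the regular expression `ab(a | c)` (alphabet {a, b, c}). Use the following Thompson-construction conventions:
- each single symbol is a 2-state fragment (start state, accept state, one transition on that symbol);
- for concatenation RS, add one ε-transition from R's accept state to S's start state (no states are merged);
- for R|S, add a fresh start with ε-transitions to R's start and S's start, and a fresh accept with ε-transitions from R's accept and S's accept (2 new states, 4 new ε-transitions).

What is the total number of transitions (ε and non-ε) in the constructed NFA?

Recursing over subexpressions:
Each of the 4 symbol leaves contributes 1 transition (1 symbol, 0 ε).
  a | c → 6 transitions (2 symbol, 4 ε)
  ab(a | c) → 10 transitions (4 symbol, 6 ε)

10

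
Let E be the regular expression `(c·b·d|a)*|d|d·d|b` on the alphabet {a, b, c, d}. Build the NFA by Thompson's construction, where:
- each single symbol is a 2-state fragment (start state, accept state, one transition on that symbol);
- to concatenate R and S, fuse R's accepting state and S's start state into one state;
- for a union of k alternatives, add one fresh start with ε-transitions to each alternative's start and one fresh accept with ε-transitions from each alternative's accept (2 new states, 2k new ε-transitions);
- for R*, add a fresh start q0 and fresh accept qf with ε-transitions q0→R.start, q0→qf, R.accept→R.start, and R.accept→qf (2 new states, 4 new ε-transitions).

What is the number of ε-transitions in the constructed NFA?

16

Recursing over subexpressions:
Each of the 8 symbol leaves contributes 0 ε-transitions.
  c·b·d : 0 ε-transitions
  c·b·d|a : 4 ε-transitions
  (c·b·d|a)* : 8 ε-transitions
  d·d : 0 ε-transitions
  (c·b·d|a)*|d|d·d|b : 16 ε-transitions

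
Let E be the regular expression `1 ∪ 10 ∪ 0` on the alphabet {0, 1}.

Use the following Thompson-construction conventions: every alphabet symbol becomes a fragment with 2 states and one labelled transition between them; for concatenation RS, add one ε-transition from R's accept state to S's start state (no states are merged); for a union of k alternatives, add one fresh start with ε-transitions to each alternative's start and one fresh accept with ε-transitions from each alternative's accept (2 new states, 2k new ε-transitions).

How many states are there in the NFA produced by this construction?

10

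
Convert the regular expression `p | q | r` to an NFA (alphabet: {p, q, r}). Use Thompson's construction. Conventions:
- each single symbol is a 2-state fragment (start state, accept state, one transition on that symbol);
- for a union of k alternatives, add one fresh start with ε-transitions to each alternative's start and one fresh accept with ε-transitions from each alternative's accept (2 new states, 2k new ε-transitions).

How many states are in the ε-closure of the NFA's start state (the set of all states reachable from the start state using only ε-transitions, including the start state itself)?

Let C(F) = |ε-closure(F.start)| within fragment F, and note whether F accepts ε. Symbol fragments have C = 1 and do not accept ε. Then:
  p | q | r : |ε-closure| = 1 + 1 + 1 + 1 = 4 (the new accept is not ε-reachable since no branch accepts ε)

4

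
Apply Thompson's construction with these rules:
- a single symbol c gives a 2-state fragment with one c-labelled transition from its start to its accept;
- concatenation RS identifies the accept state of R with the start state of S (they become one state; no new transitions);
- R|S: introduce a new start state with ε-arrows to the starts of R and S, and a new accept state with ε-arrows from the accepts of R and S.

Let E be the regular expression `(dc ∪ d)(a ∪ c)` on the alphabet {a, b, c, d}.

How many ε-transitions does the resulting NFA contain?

8

By structural recursion:
Each of the 5 symbol leaves contributes 0 ε-transitions.
  dc = 0 ε-transitions
  dc ∪ d = 4 ε-transitions
  a ∪ c = 4 ε-transitions
  (dc ∪ d)(a ∪ c) = 8 ε-transitions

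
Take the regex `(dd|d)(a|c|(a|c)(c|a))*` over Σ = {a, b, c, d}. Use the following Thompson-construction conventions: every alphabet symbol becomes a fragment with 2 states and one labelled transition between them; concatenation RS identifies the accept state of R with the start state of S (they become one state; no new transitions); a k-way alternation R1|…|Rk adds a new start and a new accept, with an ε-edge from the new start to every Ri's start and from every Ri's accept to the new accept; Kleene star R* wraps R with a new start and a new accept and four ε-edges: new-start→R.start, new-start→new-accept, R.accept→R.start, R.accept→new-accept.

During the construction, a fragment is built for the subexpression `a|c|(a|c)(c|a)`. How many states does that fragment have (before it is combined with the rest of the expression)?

Fragment for `a|c|(a|c)(c|a)`:
Each of the 6 symbol leaves contributes a 2-state fragment.
  a|c → 6 states
  c|a → 6 states
  (a|c)(c|a) → 11 states
  a|c|(a|c)(c|a) → 17 states

17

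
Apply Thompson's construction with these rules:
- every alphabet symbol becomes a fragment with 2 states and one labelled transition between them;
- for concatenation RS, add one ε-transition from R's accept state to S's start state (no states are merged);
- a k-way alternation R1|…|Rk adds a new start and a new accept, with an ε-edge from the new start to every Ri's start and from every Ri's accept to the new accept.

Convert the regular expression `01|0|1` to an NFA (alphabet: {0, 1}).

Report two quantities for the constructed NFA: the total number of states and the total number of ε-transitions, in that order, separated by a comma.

10, 7

Per subexpression:
Each of the 4 symbol leaves contributes 2 states and 0 ε-transitions.
  01 = 4 states, 1 ε-transition
  01|0|1 = 10 states, 7 ε-transitions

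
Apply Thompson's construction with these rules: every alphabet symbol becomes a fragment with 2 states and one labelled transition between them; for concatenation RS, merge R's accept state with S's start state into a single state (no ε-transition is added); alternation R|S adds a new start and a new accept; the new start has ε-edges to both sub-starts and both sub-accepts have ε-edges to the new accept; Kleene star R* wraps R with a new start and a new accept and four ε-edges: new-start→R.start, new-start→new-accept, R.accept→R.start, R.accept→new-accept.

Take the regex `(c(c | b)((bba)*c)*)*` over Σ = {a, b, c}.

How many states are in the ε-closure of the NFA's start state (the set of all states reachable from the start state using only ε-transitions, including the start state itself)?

3

Work bottom-up. For each fragment F, track |ε-closure(F.start)| and whether F's accept lies in that closure (i.e. whether F accepts ε). A single-symbol fragment has closure size 1 and does not accept ε.
  c | b → |closure| = 1 + 1 + 1 = 3 (the new accept is not ε-reachable since no branch accepts ε)
  bba → |closure| equals the left operand's closure size = 1 (its accept is not ε-reachable, so the closure stops there)
  (bba)* → the star's fresh start ε-reaches both the body's start and the fresh accept: |closure| = 2 + 1 = 3
  (bba)*c → |closure| = 3 + (1−1) = 3 (closure spills across the concat boundary because the left factor accepts ε)
  ((bba)*c)* → the star's fresh start ε-reaches both the body's start and the fresh accept: |closure| = 2 + 3 = 5
  c(c | b)((bba)*c)* → same as the first factor's closure: |closure| = 1
  (c(c | b)((bba)*c)*)* → the star's fresh start ε-reaches both the body's start and the fresh accept: |closure| = 2 + 1 = 3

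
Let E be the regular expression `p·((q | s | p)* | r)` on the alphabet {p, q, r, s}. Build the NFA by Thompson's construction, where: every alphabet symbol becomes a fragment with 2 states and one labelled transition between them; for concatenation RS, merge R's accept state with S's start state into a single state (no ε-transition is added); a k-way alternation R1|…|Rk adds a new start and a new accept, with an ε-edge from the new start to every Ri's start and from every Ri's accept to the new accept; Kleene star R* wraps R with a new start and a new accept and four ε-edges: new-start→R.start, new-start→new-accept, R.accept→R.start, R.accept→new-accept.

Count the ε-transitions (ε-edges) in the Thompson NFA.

By structural recursion:
Each of the 5 symbol leaves contributes 0 ε-transitions.
  q | s | p → 6 ε-transitions
  (q | s | p)* → 10 ε-transitions
  (q | s | p)* | r → 14 ε-transitions
  p·((q | s | p)* | r) → 14 ε-transitions

14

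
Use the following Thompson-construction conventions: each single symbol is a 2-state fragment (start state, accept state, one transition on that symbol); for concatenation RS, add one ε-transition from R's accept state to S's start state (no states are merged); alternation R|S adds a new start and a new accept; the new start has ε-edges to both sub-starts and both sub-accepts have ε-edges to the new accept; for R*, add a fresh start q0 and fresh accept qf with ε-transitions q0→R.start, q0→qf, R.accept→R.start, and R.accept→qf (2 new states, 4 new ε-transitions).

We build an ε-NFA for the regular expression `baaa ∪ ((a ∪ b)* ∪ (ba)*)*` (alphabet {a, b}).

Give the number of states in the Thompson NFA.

By structural recursion:
Each of the 8 symbol leaves contributes a 2-state fragment.
  baaa : 8 states
  a ∪ b : 6 states
  (a ∪ b)* : 8 states
  ba : 4 states
  (ba)* : 6 states
  (a ∪ b)* ∪ (ba)* : 16 states
  ((a ∪ b)* ∪ (ba)*)* : 18 states
  baaa ∪ ((a ∪ b)* ∪ (ba)*)* : 28 states

28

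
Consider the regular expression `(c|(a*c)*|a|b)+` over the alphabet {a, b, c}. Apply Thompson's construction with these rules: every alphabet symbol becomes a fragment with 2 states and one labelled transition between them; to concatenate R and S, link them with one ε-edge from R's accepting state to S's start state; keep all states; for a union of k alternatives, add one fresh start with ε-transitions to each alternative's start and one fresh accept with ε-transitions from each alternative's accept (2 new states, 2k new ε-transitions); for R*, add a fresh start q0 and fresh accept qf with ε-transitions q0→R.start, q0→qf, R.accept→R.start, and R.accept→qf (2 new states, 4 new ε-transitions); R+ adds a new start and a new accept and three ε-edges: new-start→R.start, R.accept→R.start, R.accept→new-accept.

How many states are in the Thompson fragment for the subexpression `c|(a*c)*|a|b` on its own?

Fragment for `c|(a*c)*|a|b`:
Each of the 5 symbol leaves contributes a 2-state fragment.
  a* — 4 states
  a*c — 6 states
  (a*c)* — 8 states
  c|(a*c)*|a|b — 16 states

16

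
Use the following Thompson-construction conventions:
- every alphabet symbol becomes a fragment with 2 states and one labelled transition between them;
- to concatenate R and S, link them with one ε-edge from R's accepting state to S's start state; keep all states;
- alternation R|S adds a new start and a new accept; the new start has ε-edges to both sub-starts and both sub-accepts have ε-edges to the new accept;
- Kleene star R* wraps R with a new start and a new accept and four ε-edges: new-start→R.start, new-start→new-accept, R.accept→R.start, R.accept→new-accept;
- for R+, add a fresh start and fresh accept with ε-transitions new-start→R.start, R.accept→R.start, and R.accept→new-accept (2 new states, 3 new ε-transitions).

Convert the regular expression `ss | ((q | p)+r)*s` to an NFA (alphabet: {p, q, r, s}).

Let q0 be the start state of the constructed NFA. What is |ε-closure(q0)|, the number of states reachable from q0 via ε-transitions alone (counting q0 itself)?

9

Work bottom-up. For each fragment F, track |ε-closure(F.start)| and whether F's accept lies in that closure (i.e. whether F accepts ε). A single-symbol fragment has closure size 1 and does not accept ε.
  ss — same as the first factor's closure: |ε-closure| = 1
  q | p — |ε-closure| = 1 + 1 + 1 = 3 (the new accept is not ε-reachable since no branch accepts ε)
  (q | p)+ — new start ε-reaches only the body's start; the new accept needs a symbol first: |ε-closure| = 1 + 3 = 4
  (q | p)+r — same as the first factor's closure: |ε-closure| = 4
  ((q | p)+r)* — |ε-closure| = 1 (new start) + 4 (body) + 1 (new accept) = 6
  ((q | p)+r)*s — the left operand accepts ε, so the closure extends into the next operand (via the concat ε-link); |ε-closure| = 6 + 1 = 7
  ss | ((q | p)+r)*s — new start ε-reaches every alternative's start; none of them accept ε, so the new accept is not reached: |ε-closure| = 1 + 1 + 7 = 9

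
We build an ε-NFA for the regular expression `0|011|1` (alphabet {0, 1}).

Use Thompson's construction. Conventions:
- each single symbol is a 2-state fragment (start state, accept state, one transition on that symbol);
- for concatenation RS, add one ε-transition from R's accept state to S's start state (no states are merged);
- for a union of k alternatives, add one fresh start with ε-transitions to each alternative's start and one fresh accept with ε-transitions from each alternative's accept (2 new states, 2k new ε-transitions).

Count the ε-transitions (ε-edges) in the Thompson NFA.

8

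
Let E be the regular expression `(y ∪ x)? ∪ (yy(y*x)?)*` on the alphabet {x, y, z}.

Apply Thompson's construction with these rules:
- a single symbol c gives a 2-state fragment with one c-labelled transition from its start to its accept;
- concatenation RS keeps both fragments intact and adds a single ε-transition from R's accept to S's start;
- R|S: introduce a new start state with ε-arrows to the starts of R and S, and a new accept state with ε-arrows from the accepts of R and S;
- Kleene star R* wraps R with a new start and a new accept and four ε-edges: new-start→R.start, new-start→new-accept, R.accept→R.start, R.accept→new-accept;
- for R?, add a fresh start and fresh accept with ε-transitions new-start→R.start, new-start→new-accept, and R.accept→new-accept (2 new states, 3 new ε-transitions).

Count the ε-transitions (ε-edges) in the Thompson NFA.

25

By structural recursion:
Each of the 6 symbol leaves contributes 0 ε-transitions.
  y ∪ x = 4 ε-transitions
  (y ∪ x)? = 7 ε-transitions
  y* = 4 ε-transitions
  y*x = 5 ε-transitions
  (y*x)? = 8 ε-transitions
  yy(y*x)? = 10 ε-transitions
  (yy(y*x)?)* = 14 ε-transitions
  (y ∪ x)? ∪ (yy(y*x)?)* = 25 ε-transitions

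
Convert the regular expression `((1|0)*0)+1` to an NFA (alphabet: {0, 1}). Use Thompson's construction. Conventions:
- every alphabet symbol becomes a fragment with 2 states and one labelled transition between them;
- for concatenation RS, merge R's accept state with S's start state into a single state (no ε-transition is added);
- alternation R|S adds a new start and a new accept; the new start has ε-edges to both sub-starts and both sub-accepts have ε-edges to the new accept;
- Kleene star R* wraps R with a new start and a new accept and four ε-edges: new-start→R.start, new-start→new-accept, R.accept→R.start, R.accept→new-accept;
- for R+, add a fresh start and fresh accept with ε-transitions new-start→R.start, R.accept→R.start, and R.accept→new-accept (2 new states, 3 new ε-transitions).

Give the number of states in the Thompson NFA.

12

Building bottom-up:
Each of the 4 symbol leaves contributes a 2-state fragment.
  1|0 → 6 states
  (1|0)* → 8 states
  (1|0)*0 → 9 states
  ((1|0)*0)+ → 11 states
  ((1|0)*0)+1 → 12 states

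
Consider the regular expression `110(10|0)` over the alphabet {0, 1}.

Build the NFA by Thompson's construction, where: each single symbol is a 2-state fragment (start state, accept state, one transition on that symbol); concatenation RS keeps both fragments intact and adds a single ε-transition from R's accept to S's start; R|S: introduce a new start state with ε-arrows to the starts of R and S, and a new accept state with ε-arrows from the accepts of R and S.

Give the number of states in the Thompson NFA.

Per subexpression:
Each of the 6 symbol leaves contributes a 2-state fragment.
  10 : 4 states
  10|0 : 8 states
  110(10|0) : 14 states

14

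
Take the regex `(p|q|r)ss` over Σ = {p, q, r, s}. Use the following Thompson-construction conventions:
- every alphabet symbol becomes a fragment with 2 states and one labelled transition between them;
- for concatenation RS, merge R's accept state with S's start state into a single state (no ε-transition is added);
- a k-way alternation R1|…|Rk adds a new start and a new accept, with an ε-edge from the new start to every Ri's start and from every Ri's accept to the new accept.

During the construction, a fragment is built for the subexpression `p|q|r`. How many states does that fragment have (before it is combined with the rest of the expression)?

8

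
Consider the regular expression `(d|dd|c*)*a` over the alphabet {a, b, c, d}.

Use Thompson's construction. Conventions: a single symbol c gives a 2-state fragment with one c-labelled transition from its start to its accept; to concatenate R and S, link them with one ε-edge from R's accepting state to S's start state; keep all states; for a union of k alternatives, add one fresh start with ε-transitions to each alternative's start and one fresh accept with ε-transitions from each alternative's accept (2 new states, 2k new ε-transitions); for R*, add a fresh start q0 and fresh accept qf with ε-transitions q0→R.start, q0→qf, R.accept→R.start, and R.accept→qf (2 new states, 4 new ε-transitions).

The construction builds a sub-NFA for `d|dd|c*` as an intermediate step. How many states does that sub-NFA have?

12

Fragment for `d|dd|c*`:
Each of the 4 symbol leaves contributes a 2-state fragment.
  dd = 4 states
  c* = 4 states
  d|dd|c* = 12 states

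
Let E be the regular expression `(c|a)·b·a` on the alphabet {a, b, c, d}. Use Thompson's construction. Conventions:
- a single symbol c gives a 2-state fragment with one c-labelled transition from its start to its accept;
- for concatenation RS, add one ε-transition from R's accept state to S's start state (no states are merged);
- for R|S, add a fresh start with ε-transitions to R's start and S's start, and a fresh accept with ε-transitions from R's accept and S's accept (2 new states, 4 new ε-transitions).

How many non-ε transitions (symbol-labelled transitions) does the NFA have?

4

By structural recursion:
Each of the 4 symbol leaves contributes exactly 1 symbol transition.
  c|a — 2 symbol transitions
  (c|a)·b·a — 4 symbol transitions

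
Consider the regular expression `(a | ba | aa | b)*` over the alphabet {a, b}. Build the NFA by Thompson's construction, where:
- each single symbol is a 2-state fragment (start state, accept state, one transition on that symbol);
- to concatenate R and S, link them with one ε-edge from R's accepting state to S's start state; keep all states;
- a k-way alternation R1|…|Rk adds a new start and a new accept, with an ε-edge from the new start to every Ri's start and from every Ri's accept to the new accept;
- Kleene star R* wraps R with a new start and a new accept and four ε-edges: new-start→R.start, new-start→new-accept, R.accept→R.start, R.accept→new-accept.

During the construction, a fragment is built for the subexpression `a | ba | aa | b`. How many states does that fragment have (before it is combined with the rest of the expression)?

Fragment for `a | ba | aa | b`:
Each of the 6 symbol leaves contributes a 2-state fragment.
  ba — 4 states
  aa — 4 states
  a | ba | aa | b — 14 states

14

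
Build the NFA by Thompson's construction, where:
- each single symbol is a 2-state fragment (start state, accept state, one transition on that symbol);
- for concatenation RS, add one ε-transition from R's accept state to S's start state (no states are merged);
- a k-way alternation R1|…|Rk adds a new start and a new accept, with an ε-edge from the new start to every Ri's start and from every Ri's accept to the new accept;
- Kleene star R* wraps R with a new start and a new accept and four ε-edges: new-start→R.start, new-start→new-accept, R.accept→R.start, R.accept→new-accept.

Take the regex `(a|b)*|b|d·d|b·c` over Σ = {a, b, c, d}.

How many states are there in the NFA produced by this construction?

20

Per subexpression:
Each of the 7 symbol leaves contributes a 2-state fragment.
  a|b = 6 states
  (a|b)* = 8 states
  d·d = 4 states
  b·c = 4 states
  (a|b)*|b|d·d|b·c = 20 states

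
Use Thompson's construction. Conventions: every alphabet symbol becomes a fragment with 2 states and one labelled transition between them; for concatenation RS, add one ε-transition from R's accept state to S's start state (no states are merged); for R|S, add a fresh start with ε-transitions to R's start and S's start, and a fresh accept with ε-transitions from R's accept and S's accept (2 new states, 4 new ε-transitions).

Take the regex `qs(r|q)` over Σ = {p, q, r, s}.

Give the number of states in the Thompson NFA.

10

By structural recursion:
Each of the 4 symbol leaves contributes a 2-state fragment.
  r|q = 6 states
  qs(r|q) = 10 states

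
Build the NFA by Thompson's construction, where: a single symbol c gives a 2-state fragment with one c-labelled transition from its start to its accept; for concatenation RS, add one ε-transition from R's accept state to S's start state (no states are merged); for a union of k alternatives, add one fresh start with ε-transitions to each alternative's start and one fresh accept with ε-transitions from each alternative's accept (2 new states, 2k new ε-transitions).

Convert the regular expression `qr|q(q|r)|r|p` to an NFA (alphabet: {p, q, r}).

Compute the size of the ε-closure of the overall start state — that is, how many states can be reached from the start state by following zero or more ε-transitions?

Let C(F) = |ε-closure(F.start)| within fragment F, and note whether F accepts ε. Symbol fragments have C = 1 and do not accept ε. Then:
  qr — same as the first factor's closure: |closure| = 1
  q|r — new start ε-reaches every alternative's start; none of them accept ε, so the new accept is not reached: |closure| = 1 + 1 + 1 = 3
  q(q|r) — same as the first factor's closure: |closure| = 1
  qr|q(q|r)|r|p — new start ε-reaches every alternative's start; none of them accept ε, so the new accept is not reached: |closure| = 1 + 1 + 1 + 1 + 1 = 5

5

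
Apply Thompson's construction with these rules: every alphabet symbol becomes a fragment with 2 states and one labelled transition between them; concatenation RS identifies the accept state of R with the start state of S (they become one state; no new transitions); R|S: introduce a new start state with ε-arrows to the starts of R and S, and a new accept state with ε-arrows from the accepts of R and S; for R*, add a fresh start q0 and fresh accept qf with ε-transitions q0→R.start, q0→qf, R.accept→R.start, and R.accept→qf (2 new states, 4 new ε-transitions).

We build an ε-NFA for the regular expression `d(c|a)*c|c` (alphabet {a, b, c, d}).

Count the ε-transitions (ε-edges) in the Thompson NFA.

12

Building bottom-up:
Each of the 5 symbol leaves contributes 0 ε-transitions.
  c|a → 4 ε-transitions
  (c|a)* → 8 ε-transitions
  d(c|a)*c → 8 ε-transitions
  d(c|a)*c|c → 12 ε-transitions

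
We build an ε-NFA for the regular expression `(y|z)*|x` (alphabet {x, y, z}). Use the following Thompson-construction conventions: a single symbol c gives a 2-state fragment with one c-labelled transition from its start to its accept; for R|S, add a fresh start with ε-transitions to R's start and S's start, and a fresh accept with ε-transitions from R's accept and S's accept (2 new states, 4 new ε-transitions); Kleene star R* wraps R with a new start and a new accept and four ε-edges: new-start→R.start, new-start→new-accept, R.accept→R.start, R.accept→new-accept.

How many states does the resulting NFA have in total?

12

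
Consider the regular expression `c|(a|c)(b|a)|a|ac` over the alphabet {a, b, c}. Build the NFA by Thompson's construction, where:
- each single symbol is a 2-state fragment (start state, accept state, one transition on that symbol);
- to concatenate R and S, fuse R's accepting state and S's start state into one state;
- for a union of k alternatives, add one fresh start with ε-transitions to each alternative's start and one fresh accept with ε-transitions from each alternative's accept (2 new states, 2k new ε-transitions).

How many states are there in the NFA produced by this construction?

20

Building bottom-up:
Each of the 8 symbol leaves contributes a 2-state fragment.
  a|c = 6 states
  b|a = 6 states
  (a|c)(b|a) = 11 states
  ac = 3 states
  c|(a|c)(b|a)|a|ac = 20 states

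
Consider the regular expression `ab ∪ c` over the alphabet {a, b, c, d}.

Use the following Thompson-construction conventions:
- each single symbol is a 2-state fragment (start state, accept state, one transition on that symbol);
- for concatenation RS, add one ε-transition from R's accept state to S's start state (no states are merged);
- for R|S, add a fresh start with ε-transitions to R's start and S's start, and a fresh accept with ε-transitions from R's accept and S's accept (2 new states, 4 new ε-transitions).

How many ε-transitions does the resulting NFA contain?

Building bottom-up:
Each of the 3 symbol leaves contributes 0 ε-transitions.
  ab = 1 ε-transition
  ab ∪ c = 5 ε-transitions

5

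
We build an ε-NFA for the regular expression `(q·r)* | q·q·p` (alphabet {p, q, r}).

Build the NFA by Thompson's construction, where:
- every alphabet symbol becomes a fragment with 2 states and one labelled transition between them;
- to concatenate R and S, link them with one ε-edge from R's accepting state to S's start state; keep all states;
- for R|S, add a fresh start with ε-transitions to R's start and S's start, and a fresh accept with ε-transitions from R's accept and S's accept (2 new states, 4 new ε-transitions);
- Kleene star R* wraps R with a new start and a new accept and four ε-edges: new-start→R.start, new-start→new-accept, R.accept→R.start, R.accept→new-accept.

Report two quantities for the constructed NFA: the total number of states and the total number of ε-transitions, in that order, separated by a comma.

14, 11

Building bottom-up:
Each of the 5 symbol leaves contributes 2 states and 0 ε-transitions.
  q·r — 4 states, 1 ε-transition
  (q·r)* — 6 states, 5 ε-transitions
  q·q·p — 6 states, 2 ε-transitions
  (q·r)* | q·q·p — 14 states, 11 ε-transitions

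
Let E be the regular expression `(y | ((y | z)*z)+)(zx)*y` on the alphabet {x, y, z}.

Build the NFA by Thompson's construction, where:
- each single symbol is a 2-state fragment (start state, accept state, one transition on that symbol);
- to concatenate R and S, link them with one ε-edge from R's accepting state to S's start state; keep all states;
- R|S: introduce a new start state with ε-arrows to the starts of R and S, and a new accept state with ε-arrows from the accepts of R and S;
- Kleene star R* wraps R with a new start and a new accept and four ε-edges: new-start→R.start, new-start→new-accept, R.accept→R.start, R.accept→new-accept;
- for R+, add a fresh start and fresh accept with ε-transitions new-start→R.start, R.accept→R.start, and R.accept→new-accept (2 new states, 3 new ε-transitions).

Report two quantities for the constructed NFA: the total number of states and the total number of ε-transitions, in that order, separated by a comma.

24, 23

By structural recursion:
Each of the 7 symbol leaves contributes 2 states and 0 ε-transitions.
  y | z = 6 states, 4 ε-transitions
  (y | z)* = 8 states, 8 ε-transitions
  (y | z)*z = 10 states, 9 ε-transitions
  ((y | z)*z)+ = 12 states, 12 ε-transitions
  y | ((y | z)*z)+ = 16 states, 16 ε-transitions
  zx = 4 states, 1 ε-transition
  (zx)* = 6 states, 5 ε-transitions
  (y | ((y | z)*z)+)(zx)*y = 24 states, 23 ε-transitions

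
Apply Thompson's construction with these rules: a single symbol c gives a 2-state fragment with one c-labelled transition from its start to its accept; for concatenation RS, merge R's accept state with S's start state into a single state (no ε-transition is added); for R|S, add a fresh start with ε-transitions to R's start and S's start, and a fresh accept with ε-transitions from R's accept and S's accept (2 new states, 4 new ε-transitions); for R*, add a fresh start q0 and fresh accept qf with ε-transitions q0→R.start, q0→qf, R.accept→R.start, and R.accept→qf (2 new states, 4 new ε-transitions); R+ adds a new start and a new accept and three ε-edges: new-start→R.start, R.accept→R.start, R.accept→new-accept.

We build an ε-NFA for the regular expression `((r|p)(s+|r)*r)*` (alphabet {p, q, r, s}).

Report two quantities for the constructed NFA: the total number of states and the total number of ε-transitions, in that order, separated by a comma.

18, 19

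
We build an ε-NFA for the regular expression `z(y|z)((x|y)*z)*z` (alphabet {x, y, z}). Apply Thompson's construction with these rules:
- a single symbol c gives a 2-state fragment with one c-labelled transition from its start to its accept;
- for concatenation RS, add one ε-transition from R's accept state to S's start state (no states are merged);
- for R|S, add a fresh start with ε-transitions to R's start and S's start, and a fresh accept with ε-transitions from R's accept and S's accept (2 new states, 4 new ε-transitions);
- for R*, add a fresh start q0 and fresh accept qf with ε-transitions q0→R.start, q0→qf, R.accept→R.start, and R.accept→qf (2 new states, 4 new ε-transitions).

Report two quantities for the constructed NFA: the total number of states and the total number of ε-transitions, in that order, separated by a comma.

22, 20

Recursing over subexpressions:
Each of the 7 symbol leaves contributes 2 states and 0 ε-transitions.
  y|z = 6 states, 4 ε-transitions
  x|y = 6 states, 4 ε-transitions
  (x|y)* = 8 states, 8 ε-transitions
  (x|y)*z = 10 states, 9 ε-transitions
  ((x|y)*z)* = 12 states, 13 ε-transitions
  z(y|z)((x|y)*z)*z = 22 states, 20 ε-transitions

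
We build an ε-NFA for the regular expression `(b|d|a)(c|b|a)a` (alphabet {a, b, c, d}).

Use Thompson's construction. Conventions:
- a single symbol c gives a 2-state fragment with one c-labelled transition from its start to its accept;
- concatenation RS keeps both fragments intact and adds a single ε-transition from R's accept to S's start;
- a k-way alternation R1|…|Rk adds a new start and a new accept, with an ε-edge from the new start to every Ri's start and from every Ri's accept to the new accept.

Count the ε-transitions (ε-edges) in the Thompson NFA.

Per subexpression:
Each of the 7 symbol leaves contributes 0 ε-transitions.
  b|d|a : 6 ε-transitions
  c|b|a : 6 ε-transitions
  (b|d|a)(c|b|a)a : 14 ε-transitions

14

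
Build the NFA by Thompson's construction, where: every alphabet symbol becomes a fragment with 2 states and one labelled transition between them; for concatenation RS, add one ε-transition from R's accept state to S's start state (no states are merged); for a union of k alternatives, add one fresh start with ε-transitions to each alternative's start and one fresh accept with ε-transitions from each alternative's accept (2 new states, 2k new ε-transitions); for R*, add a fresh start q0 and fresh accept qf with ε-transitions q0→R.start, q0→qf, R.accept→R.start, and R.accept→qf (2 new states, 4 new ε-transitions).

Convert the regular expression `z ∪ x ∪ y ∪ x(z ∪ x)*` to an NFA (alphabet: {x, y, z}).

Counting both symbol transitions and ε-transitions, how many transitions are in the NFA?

23

Building bottom-up:
Each of the 6 symbol leaves contributes 1 transition (1 symbol, 0 ε).
  z ∪ x — 6 transitions (2 symbol, 4 ε)
  (z ∪ x)* — 10 transitions (2 symbol, 8 ε)
  x(z ∪ x)* — 12 transitions (3 symbol, 9 ε)
  z ∪ x ∪ y ∪ x(z ∪ x)* — 23 transitions (6 symbol, 17 ε)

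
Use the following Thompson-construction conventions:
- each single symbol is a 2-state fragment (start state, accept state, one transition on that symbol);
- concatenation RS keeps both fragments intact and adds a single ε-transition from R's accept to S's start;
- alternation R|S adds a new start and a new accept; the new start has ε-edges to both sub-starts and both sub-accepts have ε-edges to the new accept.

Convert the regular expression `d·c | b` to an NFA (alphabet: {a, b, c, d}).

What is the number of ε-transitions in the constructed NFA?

Bottom-up over the parse tree:
Each of the 3 symbol leaves contributes 0 ε-transitions.
  d·c → 1 ε-transition
  d·c | b → 5 ε-transitions

5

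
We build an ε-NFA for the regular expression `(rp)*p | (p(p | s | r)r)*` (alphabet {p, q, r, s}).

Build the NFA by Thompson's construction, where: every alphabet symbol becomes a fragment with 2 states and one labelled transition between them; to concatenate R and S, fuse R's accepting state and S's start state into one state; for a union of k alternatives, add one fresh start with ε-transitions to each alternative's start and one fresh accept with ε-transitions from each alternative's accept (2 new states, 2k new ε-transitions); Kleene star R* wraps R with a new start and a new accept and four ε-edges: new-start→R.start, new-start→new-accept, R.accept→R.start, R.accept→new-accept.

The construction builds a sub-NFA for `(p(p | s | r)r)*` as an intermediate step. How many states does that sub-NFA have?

Fragment for `(p(p | s | r)r)*`:
Each of the 5 symbol leaves contributes a 2-state fragment.
  p | s | r → 8 states
  p(p | s | r)r → 10 states
  (p(p | s | r)r)* → 12 states

12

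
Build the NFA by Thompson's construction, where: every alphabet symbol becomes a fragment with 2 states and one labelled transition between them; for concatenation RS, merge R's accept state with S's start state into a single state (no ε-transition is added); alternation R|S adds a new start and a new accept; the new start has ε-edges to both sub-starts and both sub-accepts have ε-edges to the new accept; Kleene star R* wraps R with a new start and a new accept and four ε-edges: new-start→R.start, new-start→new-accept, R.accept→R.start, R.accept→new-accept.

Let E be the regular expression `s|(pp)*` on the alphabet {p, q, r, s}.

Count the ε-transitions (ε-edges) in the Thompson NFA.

8

Recursing over subexpressions:
Each of the 3 symbol leaves contributes 0 ε-transitions.
  pp — 0 ε-transitions
  (pp)* — 4 ε-transitions
  s|(pp)* — 8 ε-transitions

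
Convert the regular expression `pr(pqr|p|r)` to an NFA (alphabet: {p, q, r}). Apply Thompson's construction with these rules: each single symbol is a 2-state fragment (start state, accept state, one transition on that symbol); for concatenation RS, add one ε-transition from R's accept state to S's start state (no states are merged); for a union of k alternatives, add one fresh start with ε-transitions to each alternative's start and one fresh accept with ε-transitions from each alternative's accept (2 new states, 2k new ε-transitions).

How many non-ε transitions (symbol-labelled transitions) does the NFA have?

Per subexpression:
Each of the 7 symbol leaves contributes exactly 1 symbol transition.
  pqr — 3 symbol transitions
  pqr|p|r — 5 symbol transitions
  pr(pqr|p|r) — 7 symbol transitions

7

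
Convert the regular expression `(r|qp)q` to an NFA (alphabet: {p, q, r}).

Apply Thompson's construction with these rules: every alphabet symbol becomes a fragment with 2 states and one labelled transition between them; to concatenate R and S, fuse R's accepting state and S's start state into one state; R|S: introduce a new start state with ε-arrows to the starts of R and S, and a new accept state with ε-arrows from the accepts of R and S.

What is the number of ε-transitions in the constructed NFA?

Recursing over subexpressions:
Each of the 4 symbol leaves contributes 0 ε-transitions.
  qp — 0 ε-transitions
  r|qp — 4 ε-transitions
  (r|qp)q — 4 ε-transitions

4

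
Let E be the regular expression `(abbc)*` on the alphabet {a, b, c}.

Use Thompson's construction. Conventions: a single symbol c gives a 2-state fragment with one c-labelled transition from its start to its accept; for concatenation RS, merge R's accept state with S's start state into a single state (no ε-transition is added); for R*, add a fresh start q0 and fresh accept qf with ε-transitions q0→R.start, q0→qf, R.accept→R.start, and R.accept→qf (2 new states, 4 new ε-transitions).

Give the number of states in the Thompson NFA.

7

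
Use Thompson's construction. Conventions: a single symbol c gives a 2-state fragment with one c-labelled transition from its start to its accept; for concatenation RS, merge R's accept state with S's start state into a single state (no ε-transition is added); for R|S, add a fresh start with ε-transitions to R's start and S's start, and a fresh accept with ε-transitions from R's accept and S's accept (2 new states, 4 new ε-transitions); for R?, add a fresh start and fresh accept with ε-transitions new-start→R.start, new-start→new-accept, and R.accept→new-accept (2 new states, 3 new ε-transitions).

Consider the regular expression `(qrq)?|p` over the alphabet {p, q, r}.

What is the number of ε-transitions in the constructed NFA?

By structural recursion:
Each of the 4 symbol leaves contributes 0 ε-transitions.
  qrq : 0 ε-transitions
  (qrq)? : 3 ε-transitions
  (qrq)?|p : 7 ε-transitions

7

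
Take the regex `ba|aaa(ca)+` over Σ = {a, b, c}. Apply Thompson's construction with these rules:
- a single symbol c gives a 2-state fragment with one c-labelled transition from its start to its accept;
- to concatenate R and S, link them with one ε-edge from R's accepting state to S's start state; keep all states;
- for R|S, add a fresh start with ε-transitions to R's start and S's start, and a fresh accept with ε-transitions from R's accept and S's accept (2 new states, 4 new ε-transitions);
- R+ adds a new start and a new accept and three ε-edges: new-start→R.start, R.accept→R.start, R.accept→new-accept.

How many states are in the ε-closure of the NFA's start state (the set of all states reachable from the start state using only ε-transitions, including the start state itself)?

3

Work bottom-up. For each fragment F, track |ε-closure(F.start)| and whether F's accept lies in that closure (i.e. whether F accepts ε). A single-symbol fragment has closure size 1 and does not accept ε.
  ba : same as the first factor's closure: C = 1
  ca : C equals the left operand's closure size = 1 (its accept is not ε-reachable, so the closure stops there)
  (ca)+ : new start ε-reaches only the body's start; the new accept needs a symbol first: C = 1 + 1 = 2
  aaa(ca)+ : same as the first factor's closure: C = 1
  ba|aaa(ca)+ : new start ε-reaches every alternative's start; none of them accept ε, so the new accept is not reached: C = 1 + 1 + 1 = 3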